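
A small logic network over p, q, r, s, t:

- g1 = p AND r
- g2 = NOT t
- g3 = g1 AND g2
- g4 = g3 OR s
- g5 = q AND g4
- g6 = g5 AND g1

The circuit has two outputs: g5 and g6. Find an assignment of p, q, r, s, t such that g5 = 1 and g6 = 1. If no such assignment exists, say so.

p=1 q=1 r=1 s=0 t=0

Check with p=1 q=1 r=1 s=0 t=0:
g1 = p AND r = 1 AND 1 = 1
g2 = NOT t = NOT 0 = 1
g3 = g1 AND g2 = 1 AND 1 = 1
g4 = g3 OR s = 1 OR 0 = 1
g5 = q AND g4 = 1 AND 1 = 1
g6 = g5 AND g1 = 1 AND 1 = 1
So g5 = 1 and g6 = 1.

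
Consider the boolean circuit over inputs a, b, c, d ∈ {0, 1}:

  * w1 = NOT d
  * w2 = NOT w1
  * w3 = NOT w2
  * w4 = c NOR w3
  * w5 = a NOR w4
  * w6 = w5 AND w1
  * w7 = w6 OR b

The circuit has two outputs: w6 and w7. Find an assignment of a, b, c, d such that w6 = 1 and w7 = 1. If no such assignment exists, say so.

a=0, b=0, c=0, d=0

Check with a=0, b=0, c=0, d=0:
w1 = NOT d = NOT 0 = 1
w2 = NOT w1 = NOT 1 = 0
w3 = NOT w2 = NOT 0 = 1
w4 = c NOR w3 = 0 NOR 1 = 0
w5 = a NOR w4 = 0 NOR 0 = 1
w6 = w5 AND w1 = 1 AND 1 = 1
w7 = w6 OR b = 1 OR 0 = 1
So w6 = 1 and w7 = 1.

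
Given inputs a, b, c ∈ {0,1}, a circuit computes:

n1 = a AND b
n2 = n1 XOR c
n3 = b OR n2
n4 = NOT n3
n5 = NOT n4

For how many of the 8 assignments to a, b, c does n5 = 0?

n5 = NOT n4 must be 0, so n4 = 1.
Satisfying assignments:
  a=0, b=0, c=0
  a=1, b=0, c=0

2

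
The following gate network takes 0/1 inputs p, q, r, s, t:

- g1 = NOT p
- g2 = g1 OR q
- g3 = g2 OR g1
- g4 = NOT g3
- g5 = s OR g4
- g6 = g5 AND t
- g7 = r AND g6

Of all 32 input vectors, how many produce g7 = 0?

g7 = r AND g6 must be 0, so at least one of r, g6 is 0.
Enumerating the 32 input combinations, 27 give g7 = 0 and 5 give g7 = 1.

27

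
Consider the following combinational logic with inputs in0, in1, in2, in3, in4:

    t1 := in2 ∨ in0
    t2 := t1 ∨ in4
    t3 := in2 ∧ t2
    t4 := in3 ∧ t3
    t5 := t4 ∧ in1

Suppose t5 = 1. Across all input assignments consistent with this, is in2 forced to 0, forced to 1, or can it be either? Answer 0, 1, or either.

1

t5 = t4 ∧ in1 must be 1, so both t4 = 1 and in1 = 1.
t4 = in3 ∧ t3 must be 1, so both in3 = 1 and t3 = 1.
Every assignment with t5 = 1 has in2 = 1; there are 4 such assignment(s).
  in0=0, in1=1, in2=1, in3=1, in4=0
  in0=0, in1=1, in2=1, in3=1, in4=1
  in0=1, in1=1, in2=1, in3=1, in4=0
  in0=1, in1=1, in2=1, in3=1, in4=1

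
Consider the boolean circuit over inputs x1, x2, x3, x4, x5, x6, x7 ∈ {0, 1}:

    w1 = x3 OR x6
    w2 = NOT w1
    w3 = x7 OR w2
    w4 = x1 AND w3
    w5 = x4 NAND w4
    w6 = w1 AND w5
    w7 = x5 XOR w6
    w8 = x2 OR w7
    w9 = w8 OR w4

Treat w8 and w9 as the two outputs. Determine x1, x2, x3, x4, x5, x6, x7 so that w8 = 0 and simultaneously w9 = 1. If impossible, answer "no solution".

Check with x1=1 x2=0 x3=1 x4=1 x5=0 x6=1 x7=1:
w1 = x3 OR x6 = 1 OR 1 = 1
w2 = NOT w1 = NOT 1 = 0
w3 = x7 OR w2 = 1 OR 0 = 1
w4 = x1 AND w3 = 1 AND 1 = 1
w5 = x4 NAND w4 = 1 NAND 1 = 0
w6 = w1 AND w5 = 1 AND 0 = 0
w7 = x5 XOR w6 = 0 XOR 0 = 0
w8 = x2 OR w7 = 0 OR 0 = 0
w9 = w8 OR w4 = 0 OR 1 = 1
So w8 = 0 and w9 = 1.

x1=1 x2=0 x3=1 x4=1 x5=0 x6=1 x7=1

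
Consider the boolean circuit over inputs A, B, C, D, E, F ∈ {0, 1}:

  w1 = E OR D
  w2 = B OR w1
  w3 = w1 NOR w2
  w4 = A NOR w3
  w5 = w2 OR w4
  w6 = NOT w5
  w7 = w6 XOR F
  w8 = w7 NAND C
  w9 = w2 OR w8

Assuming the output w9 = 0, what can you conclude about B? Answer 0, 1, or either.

w9 = w2 OR w8 must be 0, so both w2 = 0 and w8 = 0.
w2 = B OR w1 must be 0, so both B = 0 and w1 = 0.
w8 = w7 NAND C must be 0, so both w7 = 1 and C = 1.
Every assignment with w9 = 0 has B = 0; there are 2 such assignment(s).
  A=0, B=0, C=1, D=0, E=0, F=0
  A=1, B=0, C=1, D=0, E=0, F=0

0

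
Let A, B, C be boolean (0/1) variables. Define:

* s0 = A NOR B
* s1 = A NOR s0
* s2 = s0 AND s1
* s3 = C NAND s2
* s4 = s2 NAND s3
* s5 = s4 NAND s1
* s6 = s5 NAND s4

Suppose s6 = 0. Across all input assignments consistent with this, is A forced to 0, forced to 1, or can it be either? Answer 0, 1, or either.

either

Both values of A occur among assignments with s6 = 0:
  A=0: A=0, B=0, C=0
  A=1: A=1, B=0, C=0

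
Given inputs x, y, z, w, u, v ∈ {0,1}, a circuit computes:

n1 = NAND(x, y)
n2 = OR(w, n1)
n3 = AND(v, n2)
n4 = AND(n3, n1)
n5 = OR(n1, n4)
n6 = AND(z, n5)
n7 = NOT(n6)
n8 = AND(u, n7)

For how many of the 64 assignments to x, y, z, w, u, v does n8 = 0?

44

n8 = AND(u, n7) must be 0, so at least one of u, n7 is 0.
Enumerating the 64 input combinations, 44 give n8 = 0 and 20 give n8 = 1.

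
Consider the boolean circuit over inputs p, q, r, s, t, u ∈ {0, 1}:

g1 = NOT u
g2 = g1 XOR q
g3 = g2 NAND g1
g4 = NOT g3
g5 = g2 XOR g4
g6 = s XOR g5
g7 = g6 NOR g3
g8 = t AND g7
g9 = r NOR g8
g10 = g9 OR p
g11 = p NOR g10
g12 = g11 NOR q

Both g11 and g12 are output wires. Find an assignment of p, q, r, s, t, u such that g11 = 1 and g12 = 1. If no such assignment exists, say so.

Across all 64 input combinations, none give both g11 = 1 and g12 = 1.

no solution exists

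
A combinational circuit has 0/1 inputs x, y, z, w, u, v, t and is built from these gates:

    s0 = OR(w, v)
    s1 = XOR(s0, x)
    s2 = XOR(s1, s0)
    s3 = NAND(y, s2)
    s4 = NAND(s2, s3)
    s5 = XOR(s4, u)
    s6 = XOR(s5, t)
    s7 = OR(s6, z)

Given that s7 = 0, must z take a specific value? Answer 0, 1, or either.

s7 = OR(s6, z) must be 0, so both s6 = 0 and z = 0.
Every assignment with s7 = 0 has z = 0; there are 32 such assignment(s).

0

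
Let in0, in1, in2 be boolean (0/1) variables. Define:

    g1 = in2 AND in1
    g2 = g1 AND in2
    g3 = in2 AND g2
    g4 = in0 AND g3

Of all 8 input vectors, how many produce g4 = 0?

g4 = in0 AND g3 must be 0, so at least one of in0, g3 is 0.
Enumerating the 8 input combinations, 7 give g4 = 0 and 1 give g4 = 1.

7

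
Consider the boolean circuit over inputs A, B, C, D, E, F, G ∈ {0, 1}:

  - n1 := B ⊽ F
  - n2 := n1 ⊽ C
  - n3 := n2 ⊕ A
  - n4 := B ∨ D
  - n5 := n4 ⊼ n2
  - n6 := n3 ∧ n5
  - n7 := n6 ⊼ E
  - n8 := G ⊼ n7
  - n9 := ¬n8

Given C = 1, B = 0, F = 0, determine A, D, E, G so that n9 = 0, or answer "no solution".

Check with C = 1, B = 0, F = 0 and A=0, D=1, E=0, G=0:
n1 = B ⊽ F = 0 ⊽ 0 = 1
n2 = n1 ⊽ C = 1 ⊽ 1 = 0
n3 = n2 ⊕ A = 0 ⊕ 0 = 0
n4 = B ∨ D = 0 ∨ 1 = 1
n5 = n4 ⊼ n2 = 1 ⊼ 0 = 1
n6 = n3 ∧ n5 = 0 ∧ 1 = 0
n7 = n6 ⊼ E = 0 ⊼ 0 = 1
n8 = G ⊼ n7 = 0 ⊼ 1 = 1
n9 = ¬n8 = ¬1 = 0
So n9 = 0.

A=0, D=1, E=0, G=0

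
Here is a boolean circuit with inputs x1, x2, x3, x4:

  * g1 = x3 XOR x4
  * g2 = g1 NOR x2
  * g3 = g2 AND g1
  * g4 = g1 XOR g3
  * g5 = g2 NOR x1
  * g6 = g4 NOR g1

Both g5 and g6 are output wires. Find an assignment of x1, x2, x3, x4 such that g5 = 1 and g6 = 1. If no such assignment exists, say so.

x1=0, x2=1, x3=1, x4=1

Check with x1=0, x2=1, x3=1, x4=1:
g1 = x3 XOR x4 = 1 XOR 1 = 0
g2 = g1 NOR x2 = 0 NOR 1 = 0
g3 = g2 AND g1 = 0 AND 0 = 0
g4 = g1 XOR g3 = 0 XOR 0 = 0
g5 = g2 NOR x1 = 0 NOR 0 = 1
g6 = g4 NOR g1 = 0 NOR 0 = 1
So g5 = 1 and g6 = 1.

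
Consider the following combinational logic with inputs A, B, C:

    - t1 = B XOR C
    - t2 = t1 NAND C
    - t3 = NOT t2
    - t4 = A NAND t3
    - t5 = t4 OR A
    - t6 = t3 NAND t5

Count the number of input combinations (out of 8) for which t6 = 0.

t6 = t3 NAND t5 must be 0, so both t3 = 1 and t5 = 1.
t3 = NOT t2 must be 1, so t2 = 0.
t5 = t4 OR A must be 1, so at least one of t4, A is 1.
Satisfying assignments:
  A=0, B=0, C=1
  A=1, B=0, C=1

2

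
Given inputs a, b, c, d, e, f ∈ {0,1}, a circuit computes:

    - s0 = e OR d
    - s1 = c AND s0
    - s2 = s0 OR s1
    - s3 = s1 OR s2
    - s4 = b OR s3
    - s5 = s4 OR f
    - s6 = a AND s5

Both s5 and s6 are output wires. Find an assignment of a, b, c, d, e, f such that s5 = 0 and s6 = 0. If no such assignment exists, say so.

Check with a=1 b=0 c=1 d=0 e=0 f=0:
s0 = e OR d = 0 OR 0 = 0
s1 = c AND s0 = 1 AND 0 = 0
s2 = s0 OR s1 = 0 OR 0 = 0
s3 = s1 OR s2 = 0 OR 0 = 0
s4 = b OR s3 = 0 OR 0 = 0
s5 = s4 OR f = 0 OR 0 = 0
s6 = a AND s5 = 1 AND 0 = 0
So s5 = 0 and s6 = 0.

a=1 b=0 c=1 d=0 e=0 f=0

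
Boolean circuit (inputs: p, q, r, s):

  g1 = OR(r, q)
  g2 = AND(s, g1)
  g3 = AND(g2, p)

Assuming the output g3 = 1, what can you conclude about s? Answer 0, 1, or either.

g3 = AND(g2, p) must be 1, so both g2 = 1 and p = 1.
g2 = AND(s, g1) must be 1, so both s = 1 and g1 = 1.
Every assignment with g3 = 1 has s = 1; there are 3 such assignment(s).
  p=1, q=0, r=1, s=1
  p=1, q=1, r=0, s=1
  p=1, q=1, r=1, s=1

1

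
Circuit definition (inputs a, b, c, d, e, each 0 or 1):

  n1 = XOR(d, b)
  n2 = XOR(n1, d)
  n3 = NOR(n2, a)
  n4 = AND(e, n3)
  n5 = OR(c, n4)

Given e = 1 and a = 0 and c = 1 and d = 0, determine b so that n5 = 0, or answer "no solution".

no solution exists

With e = 1 and a = 0 and c = 1 and d = 0 fixed, none of the 2 settings of b give n5 = 0.
For example, with b=0:
n1 = XOR(d, b) = XOR(0, 0) = 0
n2 = XOR(n1, d) = XOR(0, 0) = 0
n3 = NOR(n2, a) = NOR(0, 0) = 1
n4 = AND(e, n3) = AND(1, 1) = 1
n5 = OR(c, n4) = OR(1, 1) = 1
giving n5 = 1 ≠ 0.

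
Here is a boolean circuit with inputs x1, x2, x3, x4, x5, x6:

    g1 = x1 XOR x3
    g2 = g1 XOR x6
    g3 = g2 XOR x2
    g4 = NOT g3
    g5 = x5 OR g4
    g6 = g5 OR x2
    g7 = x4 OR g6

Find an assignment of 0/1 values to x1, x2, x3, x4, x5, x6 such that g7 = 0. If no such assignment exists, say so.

g7 = x4 OR g6 must be 0, so both x4 = 0 and g6 = 0.
Check with x1=0, x2=0, x3=0, x4=0, x5=0, x6=1:
g1 = x1 XOR x3 = 0 XOR 0 = 0
g2 = g1 XOR x6 = 0 XOR 1 = 1
g3 = g2 XOR x2 = 1 XOR 0 = 1
g4 = NOT g3 = NOT 1 = 0
g5 = x5 OR g4 = 0 OR 0 = 0
g6 = g5 OR x2 = 0 OR 0 = 0
g7 = x4 OR g6 = 0 OR 0 = 0
So g7 = 0 as required.

x1=0, x2=0, x3=0, x4=0, x5=0, x6=1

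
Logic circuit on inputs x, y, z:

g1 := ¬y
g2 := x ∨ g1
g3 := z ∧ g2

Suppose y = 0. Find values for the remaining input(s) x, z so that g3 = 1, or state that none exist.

g3 = z ∧ g2 must be 1, so both z = 1 and g2 = 1.
Check with y = 0 and x=0, z=1:
g1 = ¬y = ¬0 = 1
g2 = x ∨ g1 = 0 ∨ 1 = 1
g3 = z ∧ g2 = 1 ∧ 1 = 1
So g3 = 1.

x=0, z=1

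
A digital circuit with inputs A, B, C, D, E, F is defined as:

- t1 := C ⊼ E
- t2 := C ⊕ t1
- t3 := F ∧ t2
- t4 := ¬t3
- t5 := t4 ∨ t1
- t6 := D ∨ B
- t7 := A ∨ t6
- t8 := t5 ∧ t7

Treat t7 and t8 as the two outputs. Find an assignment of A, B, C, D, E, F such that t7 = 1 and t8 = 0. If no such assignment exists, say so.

Check with A=1, B=0, C=1, D=1, E=1, F=1:
t1 = C ⊼ E = 1 ⊼ 1 = 0
t2 = C ⊕ t1 = 1 ⊕ 0 = 1
t3 = F ∧ t2 = 1 ∧ 1 = 1
t4 = ¬t3 = ¬1 = 0
t5 = t4 ∨ t1 = 0 ∨ 0 = 0
t6 = D ∨ B = 1 ∨ 0 = 1
t7 = A ∨ t6 = 1 ∨ 1 = 1
t8 = t5 ∧ t7 = 0 ∧ 1 = 0
So t7 = 1 and t8 = 0.

A=1, B=0, C=1, D=1, E=1, F=1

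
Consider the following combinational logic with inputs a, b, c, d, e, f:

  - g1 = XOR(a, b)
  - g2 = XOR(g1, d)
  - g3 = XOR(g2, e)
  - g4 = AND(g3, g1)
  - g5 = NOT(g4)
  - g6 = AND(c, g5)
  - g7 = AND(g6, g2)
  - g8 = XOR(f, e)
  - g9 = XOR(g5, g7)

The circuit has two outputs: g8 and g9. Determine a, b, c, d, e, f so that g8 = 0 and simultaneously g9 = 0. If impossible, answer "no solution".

Check with a=0, b=1, c=0, d=0, e=0, f=0:
g1 = XOR(a, b) = XOR(0, 1) = 1
g2 = XOR(g1, d) = XOR(1, 0) = 1
g3 = XOR(g2, e) = XOR(1, 0) = 1
g4 = AND(g3, g1) = AND(1, 1) = 1
g5 = NOT(g4) = NOT 1 = 0
g6 = AND(c, g5) = AND(0, 0) = 0
g7 = AND(g6, g2) = AND(0, 1) = 0
g8 = XOR(f, e) = XOR(0, 0) = 0
g9 = XOR(g5, g7) = XOR(0, 0) = 0
So g8 = 0 and g9 = 0.

a=0, b=1, c=0, d=0, e=0, f=0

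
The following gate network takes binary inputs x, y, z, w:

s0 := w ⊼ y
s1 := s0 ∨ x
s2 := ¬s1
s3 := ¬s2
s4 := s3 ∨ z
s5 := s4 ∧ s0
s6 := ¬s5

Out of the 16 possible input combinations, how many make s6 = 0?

s6 = ¬s5 must be 0, so s5 = 1.
s5 = s4 ∧ s0 must be 1, so both s4 = 1 and s0 = 1.
Enumerating the 16 input combinations, 12 give s6 = 0 and 4 give s6 = 1.

12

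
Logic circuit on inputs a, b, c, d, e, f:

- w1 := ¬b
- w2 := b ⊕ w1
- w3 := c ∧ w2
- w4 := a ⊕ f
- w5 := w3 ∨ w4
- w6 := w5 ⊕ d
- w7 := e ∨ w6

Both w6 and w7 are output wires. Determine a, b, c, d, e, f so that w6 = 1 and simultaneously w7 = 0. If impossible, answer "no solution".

no solution exists

Across all 64 input combinations, none give both w6 = 1 and w7 = 0.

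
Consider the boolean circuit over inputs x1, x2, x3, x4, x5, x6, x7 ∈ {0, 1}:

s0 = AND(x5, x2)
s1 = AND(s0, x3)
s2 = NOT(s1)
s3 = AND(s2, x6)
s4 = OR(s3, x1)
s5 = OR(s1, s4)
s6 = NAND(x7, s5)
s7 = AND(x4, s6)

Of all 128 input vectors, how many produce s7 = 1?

39

s7 = AND(x4, s6) must be 1, so both x4 = 1 and s6 = 1.
s6 = NAND(x7, s5) must be 1, so at least one of x7, s5 is 0.
Enumerating the 128 input combinations, 39 give s7 = 1 and 89 give s7 = 0.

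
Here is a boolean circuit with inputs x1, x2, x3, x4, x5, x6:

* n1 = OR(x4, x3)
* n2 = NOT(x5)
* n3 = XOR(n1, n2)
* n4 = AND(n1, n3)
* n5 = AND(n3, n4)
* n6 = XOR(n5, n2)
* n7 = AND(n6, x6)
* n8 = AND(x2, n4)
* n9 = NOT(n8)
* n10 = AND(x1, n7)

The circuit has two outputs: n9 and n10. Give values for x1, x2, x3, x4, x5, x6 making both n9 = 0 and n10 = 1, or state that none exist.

Check with x1=1, x2=1, x3=1, x4=1, x5=1, x6=1:
n1 = OR(x4, x3) = OR(1, 1) = 1
n2 = NOT(x5) = NOT 1 = 0
n3 = XOR(n1, n2) = XOR(1, 0) = 1
n4 = AND(n1, n3) = AND(1, 1) = 1
n5 = AND(n3, n4) = AND(1, 1) = 1
n6 = XOR(n5, n2) = XOR(1, 0) = 1
n7 = AND(n6, x6) = AND(1, 1) = 1
n8 = AND(x2, n4) = AND(1, 1) = 1
n9 = NOT(n8) = NOT 1 = 0
n10 = AND(x1, n7) = AND(1, 1) = 1
So n9 = 0 and n10 = 1.

x1=1, x2=1, x3=1, x4=1, x5=1, x6=1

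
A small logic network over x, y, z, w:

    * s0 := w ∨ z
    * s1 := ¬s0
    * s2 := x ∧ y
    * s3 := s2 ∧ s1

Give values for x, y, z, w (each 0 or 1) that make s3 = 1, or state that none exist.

Check with x=1, y=1, z=0, w=0:
s0 = w ∨ z = 0 ∨ 0 = 0
s1 = ¬s0 = ¬0 = 1
s2 = x ∧ y = 1 ∧ 1 = 1
s3 = s2 ∧ s1 = 1 ∧ 1 = 1
So s3 = 1 as required.

x=1, y=1, z=0, w=0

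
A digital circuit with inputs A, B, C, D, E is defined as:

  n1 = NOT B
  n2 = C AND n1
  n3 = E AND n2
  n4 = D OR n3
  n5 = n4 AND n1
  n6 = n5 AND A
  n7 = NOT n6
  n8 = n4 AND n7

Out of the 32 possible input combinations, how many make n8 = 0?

n8 = n4 AND n7 must be 0, so at least one of n4, n7 is 0.
Enumerating the 32 input combinations, 19 give n8 = 0 and 13 give n8 = 1.

19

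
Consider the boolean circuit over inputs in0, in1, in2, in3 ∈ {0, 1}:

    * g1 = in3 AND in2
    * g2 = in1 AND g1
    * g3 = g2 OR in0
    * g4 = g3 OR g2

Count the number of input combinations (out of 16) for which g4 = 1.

9

g4 = g3 OR g2 must be 1, so at least one of g3, g2 is 1.
Enumerating the 16 input combinations, 9 give g4 = 1 and 7 give g4 = 0.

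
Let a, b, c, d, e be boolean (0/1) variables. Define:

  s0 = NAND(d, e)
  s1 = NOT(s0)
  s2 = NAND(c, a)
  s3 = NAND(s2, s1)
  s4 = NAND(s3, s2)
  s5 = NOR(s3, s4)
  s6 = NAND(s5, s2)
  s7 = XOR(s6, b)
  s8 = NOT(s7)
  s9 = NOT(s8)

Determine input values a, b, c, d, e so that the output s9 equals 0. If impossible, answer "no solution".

a=1, b=1, c=0, d=1, e=0

Check with a=1, b=1, c=0, d=1, e=0:
s0 = NAND(d, e) = NAND(1, 0) = 1
s1 = NOT(s0) = NOT 1 = 0
s2 = NAND(c, a) = NAND(0, 1) = 1
s3 = NAND(s2, s1) = NAND(1, 0) = 1
s4 = NAND(s3, s2) = NAND(1, 1) = 0
s5 = NOR(s3, s4) = NOR(1, 0) = 0
s6 = NAND(s5, s2) = NAND(0, 1) = 1
s7 = XOR(s6, b) = XOR(1, 1) = 0
s8 = NOT(s7) = NOT 0 = 1
s9 = NOT(s8) = NOT 1 = 0
So s9 = 0 as required.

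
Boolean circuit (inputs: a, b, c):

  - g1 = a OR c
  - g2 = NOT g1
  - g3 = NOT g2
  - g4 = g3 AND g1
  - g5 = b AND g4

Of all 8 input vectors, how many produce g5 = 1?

g5 = b AND g4 must be 1, so both b = 1 and g4 = 1.
Satisfying assignments:
  a=0, b=1, c=1
  a=1, b=1, c=0
  a=1, b=1, c=1

3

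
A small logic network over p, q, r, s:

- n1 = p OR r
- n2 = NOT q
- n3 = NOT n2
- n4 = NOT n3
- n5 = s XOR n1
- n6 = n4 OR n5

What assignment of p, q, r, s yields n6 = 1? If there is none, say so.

Check with p=0, q=1, r=1, s=0:
n1 = p OR r = 0 OR 1 = 1
n2 = NOT q = NOT 1 = 0
n3 = NOT n2 = NOT 0 = 1
n4 = NOT n3 = NOT 1 = 0
n5 = s XOR n1 = 0 XOR 1 = 1
n6 = n4 OR n5 = 0 OR 1 = 1
So n6 = 1 as required.

p=0, q=1, r=1, s=0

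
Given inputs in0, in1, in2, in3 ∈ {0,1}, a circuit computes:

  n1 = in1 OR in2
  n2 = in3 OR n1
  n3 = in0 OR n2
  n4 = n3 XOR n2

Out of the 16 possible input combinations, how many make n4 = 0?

n4 = n3 XOR n2 must be 0, so n3 and n2 are equal.
Enumerating the 16 input combinations, 15 give n4 = 0 and 1 give n4 = 1.

15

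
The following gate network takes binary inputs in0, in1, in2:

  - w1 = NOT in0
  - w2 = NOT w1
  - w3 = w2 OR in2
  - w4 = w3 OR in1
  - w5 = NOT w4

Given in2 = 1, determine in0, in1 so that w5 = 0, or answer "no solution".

Check with in2 = 1 and in0=1, in1=0:
w1 = NOT in0 = NOT 1 = 0
w2 = NOT w1 = NOT 0 = 1
w3 = w2 OR in2 = 1 OR 1 = 1
w4 = w3 OR in1 = 1 OR 0 = 1
w5 = NOT w4 = NOT 1 = 0
So w5 = 0.

in0=1, in1=0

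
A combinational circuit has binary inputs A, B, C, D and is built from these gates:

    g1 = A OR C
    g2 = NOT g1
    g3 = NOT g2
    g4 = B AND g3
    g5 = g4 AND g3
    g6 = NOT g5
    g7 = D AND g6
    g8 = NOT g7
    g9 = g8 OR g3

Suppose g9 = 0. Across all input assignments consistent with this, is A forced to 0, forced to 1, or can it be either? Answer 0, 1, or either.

0

g9 = g8 OR g3 must be 0, so both g8 = 0 and g3 = 0.
Every assignment with g9 = 0 has A = 0; there are 2 such assignment(s).
  A=0, B=0, C=0, D=1
  A=0, B=1, C=0, D=1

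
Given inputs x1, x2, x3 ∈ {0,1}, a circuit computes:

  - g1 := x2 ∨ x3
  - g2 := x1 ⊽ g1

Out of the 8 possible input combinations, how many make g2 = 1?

1

g2 = x1 ⊽ g1 must be 1, so both x1 = 0 and g1 = 0.
g1 = x2 ∨ x3 must be 0, so both x2 = 0 and x3 = 0.
Satisfying assignments:
  x1=0, x2=0, x3=0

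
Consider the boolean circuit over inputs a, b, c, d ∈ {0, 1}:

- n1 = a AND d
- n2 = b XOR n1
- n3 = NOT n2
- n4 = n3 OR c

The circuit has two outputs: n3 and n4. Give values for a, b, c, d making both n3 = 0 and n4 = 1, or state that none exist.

Check with a=0, b=1, c=1, d=0:
n1 = a AND d = 0 AND 0 = 0
n2 = b XOR n1 = 1 XOR 0 = 1
n3 = NOT n2 = NOT 1 = 0
n4 = n3 OR c = 0 OR 1 = 1
So n3 = 0 and n4 = 1.

a=0, b=1, c=1, d=0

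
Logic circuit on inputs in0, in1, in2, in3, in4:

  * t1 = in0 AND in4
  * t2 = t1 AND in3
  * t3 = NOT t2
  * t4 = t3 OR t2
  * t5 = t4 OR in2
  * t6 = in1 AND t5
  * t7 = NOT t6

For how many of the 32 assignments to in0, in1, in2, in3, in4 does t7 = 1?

t7 = NOT t6 must be 1, so t6 = 0.
t6 = in1 AND t5 must be 0, so at least one of in1, t5 is 0.
Enumerating the 32 input combinations, 16 give t7 = 1 and 16 give t7 = 0.

16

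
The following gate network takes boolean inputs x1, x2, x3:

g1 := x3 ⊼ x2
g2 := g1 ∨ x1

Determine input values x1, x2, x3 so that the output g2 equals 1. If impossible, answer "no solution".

Check with x1=0, x2=0, x3=1:
g1 = x3 ⊼ x2 = 1 ⊼ 0 = 1
g2 = g1 ∨ x1 = 1 ∨ 0 = 1
So g2 = 1 as required.

x1=0, x2=0, x3=1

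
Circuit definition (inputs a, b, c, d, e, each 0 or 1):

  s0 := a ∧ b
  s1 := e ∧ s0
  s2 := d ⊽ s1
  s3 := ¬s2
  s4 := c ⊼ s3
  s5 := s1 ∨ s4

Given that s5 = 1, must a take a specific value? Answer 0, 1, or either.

either

Both values of a occur among assignments with s5 = 1:
  a=0: a=0, b=0, c=0, d=0, e=0
  a=1: a=1, b=0, c=0, d=0, e=0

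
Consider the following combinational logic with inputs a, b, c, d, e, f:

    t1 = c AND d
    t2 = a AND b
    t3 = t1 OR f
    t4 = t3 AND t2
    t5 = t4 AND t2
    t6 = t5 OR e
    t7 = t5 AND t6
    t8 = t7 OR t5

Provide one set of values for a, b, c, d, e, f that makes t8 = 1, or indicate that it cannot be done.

a=1, b=1, c=0, d=0, e=1, f=1

t8 = t7 OR t5 must be 1, so at least one of t7, t5 is 1.
Check with a=1, b=1, c=0, d=0, e=1, f=1:
t1 = c AND d = 0 AND 0 = 0
t2 = a AND b = 1 AND 1 = 1
t3 = t1 OR f = 0 OR 1 = 1
t4 = t3 AND t2 = 1 AND 1 = 1
t5 = t4 AND t2 = 1 AND 1 = 1
t6 = t5 OR e = 1 OR 1 = 1
t7 = t5 AND t6 = 1 AND 1 = 1
t8 = t7 OR t5 = 1 OR 1 = 1
So t8 = 1 as required.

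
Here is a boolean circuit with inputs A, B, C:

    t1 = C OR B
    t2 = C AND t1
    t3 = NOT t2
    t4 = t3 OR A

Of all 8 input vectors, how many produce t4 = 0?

2

t4 = t3 OR A must be 0, so both t3 = 0 and A = 0.
t3 = NOT t2 must be 0, so t2 = 1.
Satisfying assignments:
  A=0, B=0, C=1
  A=0, B=1, C=1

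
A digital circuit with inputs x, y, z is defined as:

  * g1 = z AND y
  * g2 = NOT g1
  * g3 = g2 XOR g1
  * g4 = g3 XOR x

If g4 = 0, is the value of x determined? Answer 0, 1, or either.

1

g4 = g3 XOR x must be 0, so g3 and x are equal.
Every assignment with g4 = 0 has x = 1; there are 4 such assignment(s).
  x=1, y=0, z=0
  x=1, y=0, z=1
  x=1, y=1, z=0
  x=1, y=1, z=1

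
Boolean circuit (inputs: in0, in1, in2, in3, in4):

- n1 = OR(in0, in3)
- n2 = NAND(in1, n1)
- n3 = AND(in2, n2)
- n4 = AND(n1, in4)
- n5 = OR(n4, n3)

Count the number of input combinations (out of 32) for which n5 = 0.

13

n5 = OR(n4, n3) must be 0, so both n4 = 0 and n3 = 0.
n4 = AND(n1, in4) must be 0, so at least one of n1, in4 is 0.
Enumerating the 32 input combinations, 13 give n5 = 0 and 19 give n5 = 1.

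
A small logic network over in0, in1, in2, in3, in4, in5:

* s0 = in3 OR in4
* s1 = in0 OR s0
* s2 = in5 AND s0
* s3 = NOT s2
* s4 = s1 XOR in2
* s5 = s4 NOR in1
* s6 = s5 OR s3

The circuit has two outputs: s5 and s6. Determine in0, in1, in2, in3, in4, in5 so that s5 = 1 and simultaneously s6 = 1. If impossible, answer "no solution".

in0=0 in1=0 in2=1 in3=1 in4=0 in5=0

Check with in0=0 in1=0 in2=1 in3=1 in4=0 in5=0:
s0 = in3 OR in4 = 1 OR 0 = 1
s1 = in0 OR s0 = 0 OR 1 = 1
s2 = in5 AND s0 = 0 AND 1 = 0
s3 = NOT s2 = NOT 0 = 1
s4 = s1 XOR in2 = 1 XOR 1 = 0
s5 = s4 NOR in1 = 0 NOR 0 = 1
s6 = s5 OR s3 = 1 OR 1 = 1
So s5 = 1 and s6 = 1.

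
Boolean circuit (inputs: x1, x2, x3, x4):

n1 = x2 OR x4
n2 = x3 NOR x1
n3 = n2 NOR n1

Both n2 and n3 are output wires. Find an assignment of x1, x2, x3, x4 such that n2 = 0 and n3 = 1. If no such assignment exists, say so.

Check with x1=1 x2=0 x3=1 x4=0:
n1 = x2 OR x4 = 0 OR 0 = 0
n2 = x3 NOR x1 = 1 NOR 1 = 0
n3 = n2 NOR n1 = 0 NOR 0 = 1
So n2 = 0 and n3 = 1.

x1=1 x2=0 x3=1 x4=0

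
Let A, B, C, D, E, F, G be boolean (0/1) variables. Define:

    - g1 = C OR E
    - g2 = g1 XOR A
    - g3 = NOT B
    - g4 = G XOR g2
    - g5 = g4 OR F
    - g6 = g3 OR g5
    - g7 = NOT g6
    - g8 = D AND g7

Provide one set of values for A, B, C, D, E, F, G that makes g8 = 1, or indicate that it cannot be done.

A=0, B=1, C=0, D=1, E=1, F=0, G=1

Check with A=0, B=1, C=0, D=1, E=1, F=0, G=1:
g1 = C OR E = 0 OR 1 = 1
g2 = g1 XOR A = 1 XOR 0 = 1
g3 = NOT B = NOT 1 = 0
g4 = G XOR g2 = 1 XOR 1 = 0
g5 = g4 OR F = 0 OR 0 = 0
g6 = g3 OR g5 = 0 OR 0 = 0
g7 = NOT g6 = NOT 0 = 1
g8 = D AND g7 = 1 AND 1 = 1
So g8 = 1 as required.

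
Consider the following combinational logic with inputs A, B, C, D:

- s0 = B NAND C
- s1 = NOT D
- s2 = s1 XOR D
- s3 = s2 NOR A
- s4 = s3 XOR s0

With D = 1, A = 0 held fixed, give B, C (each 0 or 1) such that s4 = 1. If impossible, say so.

s4 = s3 XOR s0 must be 1, so s3 and s0 differ.
Check with D = 1, A = 0 and B=1, C=0:
s0 = B NAND C = 1 NAND 0 = 1
s1 = NOT D = NOT 1 = 0
s2 = s1 XOR D = 0 XOR 1 = 1
s3 = s2 NOR A = 1 NOR 0 = 0
s4 = s3 XOR s0 = 0 XOR 1 = 1
So s4 = 1.

B=1, C=0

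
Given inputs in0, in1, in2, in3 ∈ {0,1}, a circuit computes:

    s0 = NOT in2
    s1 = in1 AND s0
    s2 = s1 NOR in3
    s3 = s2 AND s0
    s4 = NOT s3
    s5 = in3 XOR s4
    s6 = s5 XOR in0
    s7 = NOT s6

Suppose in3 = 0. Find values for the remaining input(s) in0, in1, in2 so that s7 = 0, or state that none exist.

s7 = NOT s6 must be 0, so s6 = 1.
Check with in3 = 0 and in0=0, in1=0, in2=1:
s0 = NOT in2 = NOT 1 = 0
s1 = in1 AND s0 = 0 AND 0 = 0
s2 = s1 NOR in3 = 0 NOR 0 = 1
s3 = s2 AND s0 = 1 AND 0 = 0
s4 = NOT s3 = NOT 0 = 1
s5 = in3 XOR s4 = 0 XOR 1 = 1
s6 = s5 XOR in0 = 1 XOR 0 = 1
s7 = NOT s6 = NOT 1 = 0
So s7 = 0.

in0=0, in1=0, in2=1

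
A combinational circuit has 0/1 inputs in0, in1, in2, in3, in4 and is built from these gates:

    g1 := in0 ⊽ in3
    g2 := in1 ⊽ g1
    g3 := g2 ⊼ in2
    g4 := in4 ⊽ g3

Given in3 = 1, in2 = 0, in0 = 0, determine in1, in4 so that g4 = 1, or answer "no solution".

no solution exists

With in3 = 1, in2 = 0, in0 = 0 fixed, none of the 4 settings of in1, in4 give g4 = 1.
For example, with in1=0, in4=1:
g1 = in0 ⊽ in3 = 0 ⊽ 1 = 0
g2 = in1 ⊽ g1 = 0 ⊽ 0 = 1
g3 = g2 ⊼ in2 = 1 ⊼ 0 = 1
g4 = in4 ⊽ g3 = 1 ⊽ 1 = 0
giving g4 = 0 ≠ 1.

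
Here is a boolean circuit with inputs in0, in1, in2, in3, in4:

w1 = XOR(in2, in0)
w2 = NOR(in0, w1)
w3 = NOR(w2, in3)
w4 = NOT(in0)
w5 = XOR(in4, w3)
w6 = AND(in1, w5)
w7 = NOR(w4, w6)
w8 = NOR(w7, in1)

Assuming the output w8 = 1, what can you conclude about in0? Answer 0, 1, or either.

0

w8 = NOR(w7, in1) must be 1, so both w7 = 0 and in1 = 0.
w7 = NOR(w4, w6) must be 0, so at least one of w4, w6 is 1.
Every assignment with w8 = 1 has in0 = 0; there are 8 such assignment(s).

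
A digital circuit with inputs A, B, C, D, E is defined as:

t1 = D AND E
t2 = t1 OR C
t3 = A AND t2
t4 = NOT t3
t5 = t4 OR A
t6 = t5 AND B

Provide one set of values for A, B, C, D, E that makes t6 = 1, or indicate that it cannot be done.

t6 = t5 AND B must be 1, so both t5 = 1 and B = 1.
t5 = t4 OR A must be 1, so at least one of t4, A is 1.
Check with A=0, B=1, C=0, D=1, E=1:
t1 = D AND E = 1 AND 1 = 1
t2 = t1 OR C = 1 OR 0 = 1
t3 = A AND t2 = 0 AND 1 = 0
t4 = NOT t3 = NOT 0 = 1
t5 = t4 OR A = 1 OR 0 = 1
t6 = t5 AND B = 1 AND 1 = 1
So t6 = 1 as required.

A=0, B=1, C=0, D=1, E=1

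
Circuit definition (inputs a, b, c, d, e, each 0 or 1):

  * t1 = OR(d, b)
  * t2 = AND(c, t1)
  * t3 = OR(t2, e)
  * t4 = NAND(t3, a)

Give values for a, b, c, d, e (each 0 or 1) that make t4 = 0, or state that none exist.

t4 = NAND(t3, a) must be 0, so both t3 = 1 and a = 1.
t3 = OR(t2, e) must be 1, so at least one of t2, e is 1.
Check with a=1, b=0, c=1, d=0, e=1:
t1 = OR(d, b) = OR(0, 0) = 0
t2 = AND(c, t1) = AND(1, 0) = 0
t3 = OR(t2, e) = OR(0, 1) = 1
t4 = NAND(t3, a) = NAND(1, 1) = 0
So t4 = 0 as required.

a=1, b=0, c=1, d=0, e=1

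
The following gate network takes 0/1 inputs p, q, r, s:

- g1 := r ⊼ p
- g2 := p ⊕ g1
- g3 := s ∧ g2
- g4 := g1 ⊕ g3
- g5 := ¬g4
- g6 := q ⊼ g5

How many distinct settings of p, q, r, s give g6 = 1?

13

g6 = q ⊼ g5 must be 1, so at least one of q, g5 is 0.
Enumerating the 16 input combinations, 13 give g6 = 1 and 3 give g6 = 0.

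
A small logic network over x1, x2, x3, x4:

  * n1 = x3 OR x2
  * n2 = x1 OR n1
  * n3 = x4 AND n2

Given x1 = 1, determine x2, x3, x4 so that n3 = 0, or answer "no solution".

n3 = x4 AND n2 must be 0, so at least one of x4, n2 is 0.
Check with x1 = 1 and x2=1, x3=0, x4=0:
n1 = x3 OR x2 = 0 OR 1 = 1
n2 = x1 OR n1 = 1 OR 1 = 1
n3 = x4 AND n2 = 0 AND 1 = 0
So n3 = 0.

x2=1 x3=0 x4=0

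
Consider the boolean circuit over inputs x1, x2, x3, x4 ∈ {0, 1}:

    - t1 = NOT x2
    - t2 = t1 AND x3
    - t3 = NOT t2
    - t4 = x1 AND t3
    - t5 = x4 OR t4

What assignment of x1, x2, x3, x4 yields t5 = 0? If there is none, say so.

t5 = x4 OR t4 must be 0, so both x4 = 0 and t4 = 0.
Check with x1=1, x2=0, x3=1, x4=0:
t1 = NOT x2 = NOT 0 = 1
t2 = t1 AND x3 = 1 AND 1 = 1
t3 = NOT t2 = NOT 1 = 0
t4 = x1 AND t3 = 1 AND 0 = 0
t5 = x4 OR t4 = 0 OR 0 = 0
So t5 = 0 as required.

x1=1, x2=0, x3=1, x4=0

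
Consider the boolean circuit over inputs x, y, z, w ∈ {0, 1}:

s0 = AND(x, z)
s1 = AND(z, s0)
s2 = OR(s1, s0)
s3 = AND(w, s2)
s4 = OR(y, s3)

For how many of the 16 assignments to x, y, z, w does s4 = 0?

s4 = OR(y, s3) must be 0, so both y = 0 and s3 = 0.
s3 = AND(w, s2) must be 0, so at least one of w, s2 is 0.
Enumerating the 16 input combinations, 7 give s4 = 0 and 9 give s4 = 1.

7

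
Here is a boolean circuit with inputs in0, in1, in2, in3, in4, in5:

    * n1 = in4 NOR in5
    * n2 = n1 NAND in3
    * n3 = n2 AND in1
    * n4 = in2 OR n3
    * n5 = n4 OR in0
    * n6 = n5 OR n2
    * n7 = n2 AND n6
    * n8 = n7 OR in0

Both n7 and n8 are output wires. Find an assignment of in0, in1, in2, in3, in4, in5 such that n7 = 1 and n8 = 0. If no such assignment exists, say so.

Across all 64 input combinations, none give both n7 = 1 and n8 = 0.

no solution exists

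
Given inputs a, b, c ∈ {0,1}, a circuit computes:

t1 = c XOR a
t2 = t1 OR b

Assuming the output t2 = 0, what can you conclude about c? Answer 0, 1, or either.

either

Both values of c occur among assignments with t2 = 0:
  c=0: a=0, b=0, c=0
  c=1: a=1, b=0, c=1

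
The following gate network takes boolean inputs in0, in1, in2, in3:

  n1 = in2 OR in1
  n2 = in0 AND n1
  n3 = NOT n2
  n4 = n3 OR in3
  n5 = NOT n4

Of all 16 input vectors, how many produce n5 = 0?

n5 = NOT n4 must be 0, so n4 = 1.
n4 = n3 OR in3 must be 1, so at least one of n3, in3 is 1.
Enumerating the 16 input combinations, 13 give n5 = 0 and 3 give n5 = 1.

13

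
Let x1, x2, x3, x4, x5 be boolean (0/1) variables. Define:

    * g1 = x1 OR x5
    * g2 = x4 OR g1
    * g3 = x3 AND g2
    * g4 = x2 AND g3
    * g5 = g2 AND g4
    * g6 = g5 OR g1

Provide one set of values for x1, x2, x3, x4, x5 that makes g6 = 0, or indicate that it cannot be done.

x1=0, x2=0, x3=1, x4=1, x5=0

g6 = g5 OR g1 must be 0, so both g5 = 0 and g1 = 0.
g5 = g2 AND g4 must be 0, so at least one of g2, g4 is 0.
Check with x1=0, x2=0, x3=1, x4=1, x5=0:
g1 = x1 OR x5 = 0 OR 0 = 0
g2 = x4 OR g1 = 1 OR 0 = 1
g3 = x3 AND g2 = 1 AND 1 = 1
g4 = x2 AND g3 = 0 AND 1 = 0
g5 = g2 AND g4 = 1 AND 0 = 0
g6 = g5 OR g1 = 0 OR 0 = 0
So g6 = 0 as required.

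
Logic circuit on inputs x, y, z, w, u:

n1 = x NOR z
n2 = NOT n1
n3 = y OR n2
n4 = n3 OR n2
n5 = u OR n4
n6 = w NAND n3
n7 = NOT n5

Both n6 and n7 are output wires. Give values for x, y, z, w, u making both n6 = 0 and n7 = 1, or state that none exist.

no solution exists

Across all 32 input combinations, none give both n6 = 0 and n7 = 1.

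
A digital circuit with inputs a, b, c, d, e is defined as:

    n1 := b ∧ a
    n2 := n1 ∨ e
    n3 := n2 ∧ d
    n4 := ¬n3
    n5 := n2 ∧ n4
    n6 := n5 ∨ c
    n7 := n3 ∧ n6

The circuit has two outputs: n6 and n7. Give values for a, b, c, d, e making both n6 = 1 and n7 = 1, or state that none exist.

Check with a=1 b=1 c=1 d=1 e=0:
n1 = b ∧ a = 1 ∧ 1 = 1
n2 = n1 ∨ e = 1 ∨ 0 = 1
n3 = n2 ∧ d = 1 ∧ 1 = 1
n4 = ¬n3 = ¬1 = 0
n5 = n2 ∧ n4 = 1 ∧ 0 = 0
n6 = n5 ∨ c = 0 ∨ 1 = 1
n7 = n3 ∧ n6 = 1 ∧ 1 = 1
So n6 = 1 and n7 = 1.

a=1 b=1 c=1 d=1 e=0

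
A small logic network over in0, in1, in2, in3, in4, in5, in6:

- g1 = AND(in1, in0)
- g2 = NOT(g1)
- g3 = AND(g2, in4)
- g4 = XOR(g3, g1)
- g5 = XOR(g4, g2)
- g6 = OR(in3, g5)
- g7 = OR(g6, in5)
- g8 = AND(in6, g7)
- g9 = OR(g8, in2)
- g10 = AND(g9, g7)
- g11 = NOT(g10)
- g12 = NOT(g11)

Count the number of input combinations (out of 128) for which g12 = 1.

87

g12 = NOT(g11) must be 1, so g11 = 0.
g11 = NOT(g10) must be 0, so g10 = 1.
Enumerating the 128 input combinations, 87 give g12 = 1 and 41 give g12 = 0.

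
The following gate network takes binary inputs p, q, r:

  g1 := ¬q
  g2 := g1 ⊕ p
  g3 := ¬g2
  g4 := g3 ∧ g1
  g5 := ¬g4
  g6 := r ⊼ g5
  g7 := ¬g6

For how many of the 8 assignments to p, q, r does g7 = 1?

g7 = ¬g6 must be 1, so g6 = 0.
Satisfying assignments:
  p=0, q=0, r=1
  p=0, q=1, r=1
  p=1, q=1, r=1

3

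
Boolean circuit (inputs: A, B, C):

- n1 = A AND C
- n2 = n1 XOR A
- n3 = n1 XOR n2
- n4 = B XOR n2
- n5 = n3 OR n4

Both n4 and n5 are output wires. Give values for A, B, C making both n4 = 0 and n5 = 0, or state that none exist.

Check with A=0, B=0, C=1:
n1 = A AND C = 0 AND 1 = 0
n2 = n1 XOR A = 0 XOR 0 = 0
n3 = n1 XOR n2 = 0 XOR 0 = 0
n4 = B XOR n2 = 0 XOR 0 = 0
n5 = n3 OR n4 = 0 OR 0 = 0
So n4 = 0 and n5 = 0.

A=0, B=0, C=1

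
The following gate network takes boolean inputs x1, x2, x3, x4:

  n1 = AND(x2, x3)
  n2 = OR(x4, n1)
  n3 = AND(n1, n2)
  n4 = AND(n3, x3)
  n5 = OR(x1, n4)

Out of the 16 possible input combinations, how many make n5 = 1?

n5 = OR(x1, n4) must be 1, so at least one of x1, n4 is 1.
Enumerating the 16 input combinations, 10 give n5 = 1 and 6 give n5 = 0.

10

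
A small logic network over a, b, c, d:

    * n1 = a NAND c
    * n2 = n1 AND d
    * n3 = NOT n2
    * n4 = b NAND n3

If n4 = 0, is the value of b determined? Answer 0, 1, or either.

n4 = b NAND n3 must be 0, so both b = 1 and n3 = 1.
Every assignment with n4 = 0 has b = 1; there are 5 such assignment(s).

1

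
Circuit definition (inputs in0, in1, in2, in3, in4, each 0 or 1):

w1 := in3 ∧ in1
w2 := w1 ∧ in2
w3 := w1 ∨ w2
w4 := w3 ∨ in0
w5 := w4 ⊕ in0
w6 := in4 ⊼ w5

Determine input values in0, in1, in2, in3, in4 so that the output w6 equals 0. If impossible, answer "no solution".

in0=0, in1=1, in2=0, in3=1, in4=1

w6 = in4 ⊼ w5 must be 0, so both in4 = 1 and w5 = 1.
Check with in0=0, in1=1, in2=0, in3=1, in4=1:
w1 = in3 ∧ in1 = 1 ∧ 1 = 1
w2 = w1 ∧ in2 = 1 ∧ 0 = 0
w3 = w1 ∨ w2 = 1 ∨ 0 = 1
w4 = w3 ∨ in0 = 1 ∨ 0 = 1
w5 = w4 ⊕ in0 = 1 ⊕ 0 = 1
w6 = in4 ⊼ w5 = 1 ⊼ 1 = 0
So w6 = 0 as required.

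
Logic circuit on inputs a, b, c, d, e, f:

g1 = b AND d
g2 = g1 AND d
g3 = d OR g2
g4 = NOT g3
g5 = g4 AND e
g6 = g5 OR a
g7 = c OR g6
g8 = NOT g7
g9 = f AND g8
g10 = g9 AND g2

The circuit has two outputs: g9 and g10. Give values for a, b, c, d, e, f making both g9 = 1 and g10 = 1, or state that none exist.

Check with a=0 b=1 c=0 d=1 e=1 f=1:
g1 = b AND d = 1 AND 1 = 1
g2 = g1 AND d = 1 AND 1 = 1
g3 = d OR g2 = 1 OR 1 = 1
g4 = NOT g3 = NOT 1 = 0
g5 = g4 AND e = 0 AND 1 = 0
g6 = g5 OR a = 0 OR 0 = 0
g7 = c OR g6 = 0 OR 0 = 0
g8 = NOT g7 = NOT 0 = 1
g9 = f AND g8 = 1 AND 1 = 1
g10 = g9 AND g2 = 1 AND 1 = 1
So g9 = 1 and g10 = 1.

a=0 b=1 c=0 d=1 e=1 f=1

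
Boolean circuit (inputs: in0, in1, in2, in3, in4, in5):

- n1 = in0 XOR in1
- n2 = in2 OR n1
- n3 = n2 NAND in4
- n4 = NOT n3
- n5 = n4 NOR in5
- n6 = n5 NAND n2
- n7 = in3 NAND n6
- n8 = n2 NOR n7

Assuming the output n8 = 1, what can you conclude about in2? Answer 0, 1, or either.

0

n8 = n2 NOR n7 must be 1, so both n2 = 0 and n7 = 0.
Every assignment with n8 = 1 has in2 = 0; there are 8 such assignment(s).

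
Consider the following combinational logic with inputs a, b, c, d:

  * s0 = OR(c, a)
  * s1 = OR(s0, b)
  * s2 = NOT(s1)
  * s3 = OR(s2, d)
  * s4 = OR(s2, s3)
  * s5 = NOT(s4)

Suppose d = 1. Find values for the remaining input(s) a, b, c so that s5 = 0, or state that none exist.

a=1, b=1, c=0

Check with d = 1 and a=1, b=1, c=0:
s0 = OR(c, a) = OR(0, 1) = 1
s1 = OR(s0, b) = OR(1, 1) = 1
s2 = NOT(s1) = NOT 1 = 0
s3 = OR(s2, d) = OR(0, 1) = 1
s4 = OR(s2, s3) = OR(0, 1) = 1
s5 = NOT(s4) = NOT 1 = 0
So s5 = 0.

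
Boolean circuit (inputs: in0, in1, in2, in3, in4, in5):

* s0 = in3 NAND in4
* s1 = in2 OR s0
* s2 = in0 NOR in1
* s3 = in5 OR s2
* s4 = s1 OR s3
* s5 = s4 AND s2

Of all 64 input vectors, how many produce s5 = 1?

16

s5 = s4 AND s2 must be 1, so both s4 = 1 and s2 = 1.
s4 = s1 OR s3 must be 1, so at least one of s1, s3 is 1.
s2 = in0 NOR in1 must be 1, so both in0 = 0 and in1 = 0.
Enumerating the 64 input combinations, 16 give s5 = 1 and 48 give s5 = 0.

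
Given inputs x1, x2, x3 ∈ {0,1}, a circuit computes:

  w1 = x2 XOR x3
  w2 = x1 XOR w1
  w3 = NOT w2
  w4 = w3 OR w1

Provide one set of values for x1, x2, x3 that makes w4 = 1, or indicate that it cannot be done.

x1=1, x2=0, x3=1

w4 = w3 OR w1 must be 1, so at least one of w3, w1 is 1.
Check with x1=1, x2=0, x3=1:
w1 = x2 XOR x3 = 0 XOR 1 = 1
w2 = x1 XOR w1 = 1 XOR 1 = 0
w3 = NOT w2 = NOT 0 = 1
w4 = w3 OR w1 = 1 OR 1 = 1
So w4 = 1 as required.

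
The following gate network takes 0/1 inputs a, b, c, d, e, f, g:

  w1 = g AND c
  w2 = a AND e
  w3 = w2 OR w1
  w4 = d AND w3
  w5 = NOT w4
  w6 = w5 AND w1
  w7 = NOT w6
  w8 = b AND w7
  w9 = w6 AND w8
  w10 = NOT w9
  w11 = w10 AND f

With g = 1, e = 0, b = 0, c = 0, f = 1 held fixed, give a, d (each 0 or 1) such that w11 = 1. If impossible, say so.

Check with g = 1, e = 0, b = 0, c = 0, f = 1 and a=1, d=1:
w1 = g AND c = 1 AND 0 = 0
w2 = a AND e = 1 AND 0 = 0
w3 = w2 OR w1 = 0 OR 0 = 0
w4 = d AND w3 = 1 AND 0 = 0
w5 = NOT w4 = NOT 0 = 1
w6 = w5 AND w1 = 1 AND 0 = 0
w7 = NOT w6 = NOT 0 = 1
w8 = b AND w7 = 0 AND 1 = 0
w9 = w6 AND w8 = 0 AND 0 = 0
w10 = NOT w9 = NOT 0 = 1
w11 = w10 AND f = 1 AND 1 = 1
So w11 = 1.

a=1, d=1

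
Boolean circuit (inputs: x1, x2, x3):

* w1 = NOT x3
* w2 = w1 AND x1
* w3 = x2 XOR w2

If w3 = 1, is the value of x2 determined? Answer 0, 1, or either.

Both values of x2 occur among assignments with w3 = 1:
  x2=0: x1=1, x2=0, x3=0
  x2=1: x1=0, x2=1, x3=0

either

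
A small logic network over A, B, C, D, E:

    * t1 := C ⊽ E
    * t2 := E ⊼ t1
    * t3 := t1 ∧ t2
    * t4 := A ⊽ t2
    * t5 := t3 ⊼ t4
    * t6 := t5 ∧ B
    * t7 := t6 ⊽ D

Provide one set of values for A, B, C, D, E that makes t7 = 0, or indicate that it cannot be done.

A=1, B=1, C=1, D=1, E=0

Check with A=1, B=1, C=1, D=1, E=0:
t1 = C ⊽ E = 1 ⊽ 0 = 0
t2 = E ⊼ t1 = 0 ⊼ 0 = 1
t3 = t1 ∧ t2 = 0 ∧ 1 = 0
t4 = A ⊽ t2 = 1 ⊽ 1 = 0
t5 = t3 ⊼ t4 = 0 ⊼ 0 = 1
t6 = t5 ∧ B = 1 ∧ 1 = 1
t7 = t6 ⊽ D = 1 ⊽ 1 = 0
So t7 = 0 as required.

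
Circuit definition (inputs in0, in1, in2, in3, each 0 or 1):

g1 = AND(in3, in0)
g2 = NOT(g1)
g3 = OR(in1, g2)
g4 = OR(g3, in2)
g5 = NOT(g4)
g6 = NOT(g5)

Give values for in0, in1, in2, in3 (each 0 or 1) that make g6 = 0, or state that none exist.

g6 = NOT(g5) must be 0, so g5 = 1.
g5 = NOT(g4) must be 1, so g4 = 0.
g4 = OR(g3, in2) must be 0, so both g3 = 0 and in2 = 0.
Check with in0=1, in1=0, in2=0, in3=1:
g1 = AND(in3, in0) = AND(1, 1) = 1
g2 = NOT(g1) = NOT 1 = 0
g3 = OR(in1, g2) = OR(0, 0) = 0
g4 = OR(g3, in2) = OR(0, 0) = 0
g5 = NOT(g4) = NOT 0 = 1
g6 = NOT(g5) = NOT 1 = 0
So g6 = 0 as required.

in0=1, in1=0, in2=0, in3=1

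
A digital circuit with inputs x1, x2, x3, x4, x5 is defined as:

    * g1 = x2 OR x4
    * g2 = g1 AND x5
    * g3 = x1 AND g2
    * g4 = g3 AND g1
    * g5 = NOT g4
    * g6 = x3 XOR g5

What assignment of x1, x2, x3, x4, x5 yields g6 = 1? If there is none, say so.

x1=1 x2=0 x3=0 x4=0 x5=0

g6 = x3 XOR g5 must be 1, so x3 and g5 differ.
Check with x1=1 x2=0 x3=0 x4=0 x5=0:
g1 = x2 OR x4 = 0 OR 0 = 0
g2 = g1 AND x5 = 0 AND 0 = 0
g3 = x1 AND g2 = 1 AND 0 = 0
g4 = g3 AND g1 = 0 AND 0 = 0
g5 = NOT g4 = NOT 0 = 1
g6 = x3 XOR g5 = 0 XOR 1 = 1
So g6 = 1 as required.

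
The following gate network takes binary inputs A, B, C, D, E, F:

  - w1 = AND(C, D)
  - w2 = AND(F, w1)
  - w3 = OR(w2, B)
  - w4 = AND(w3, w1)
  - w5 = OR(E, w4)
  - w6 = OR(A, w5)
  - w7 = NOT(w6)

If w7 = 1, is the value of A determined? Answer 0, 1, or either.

0

w7 = NOT(w6) must be 1, so w6 = 0.
Every assignment with w7 = 1 has A = 0; there are 13 such assignment(s).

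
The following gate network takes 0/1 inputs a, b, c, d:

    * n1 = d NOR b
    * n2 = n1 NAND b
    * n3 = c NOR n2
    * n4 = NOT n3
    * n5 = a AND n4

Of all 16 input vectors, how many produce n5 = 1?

n5 = a AND n4 must be 1, so both a = 1 and n4 = 1.
Enumerating the 16 input combinations, 8 give n5 = 1 and 8 give n5 = 0.

8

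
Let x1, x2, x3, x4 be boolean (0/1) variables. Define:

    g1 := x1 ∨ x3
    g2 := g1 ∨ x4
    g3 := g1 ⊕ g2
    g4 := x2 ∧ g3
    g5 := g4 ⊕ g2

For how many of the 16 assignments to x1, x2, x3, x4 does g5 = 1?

13

g5 = g4 ⊕ g2 must be 1, so g4 and g2 differ.
Enumerating the 16 input combinations, 13 give g5 = 1 and 3 give g5 = 0.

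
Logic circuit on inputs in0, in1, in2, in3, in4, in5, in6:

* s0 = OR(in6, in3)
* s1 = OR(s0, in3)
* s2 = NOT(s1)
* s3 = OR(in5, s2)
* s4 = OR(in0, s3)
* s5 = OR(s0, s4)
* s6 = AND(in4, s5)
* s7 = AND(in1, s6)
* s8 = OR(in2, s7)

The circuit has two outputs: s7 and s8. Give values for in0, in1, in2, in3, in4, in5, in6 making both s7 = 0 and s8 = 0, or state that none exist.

Check with in0=1, in1=1, in2=0, in3=0, in4=0, in5=1, in6=0:
s0 = OR(in6, in3) = OR(0, 0) = 0
s1 = OR(s0, in3) = OR(0, 0) = 0
s2 = NOT(s1) = NOT 0 = 1
s3 = OR(in5, s2) = OR(1, 1) = 1
s4 = OR(in0, s3) = OR(1, 1) = 1
s5 = OR(s0, s4) = OR(0, 1) = 1
s6 = AND(in4, s5) = AND(0, 1) = 0
s7 = AND(in1, s6) = AND(1, 0) = 0
s8 = OR(in2, s7) = OR(0, 0) = 0
So s7 = 0 and s8 = 0.

in0=1, in1=1, in2=0, in3=0, in4=0, in5=1, in6=0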